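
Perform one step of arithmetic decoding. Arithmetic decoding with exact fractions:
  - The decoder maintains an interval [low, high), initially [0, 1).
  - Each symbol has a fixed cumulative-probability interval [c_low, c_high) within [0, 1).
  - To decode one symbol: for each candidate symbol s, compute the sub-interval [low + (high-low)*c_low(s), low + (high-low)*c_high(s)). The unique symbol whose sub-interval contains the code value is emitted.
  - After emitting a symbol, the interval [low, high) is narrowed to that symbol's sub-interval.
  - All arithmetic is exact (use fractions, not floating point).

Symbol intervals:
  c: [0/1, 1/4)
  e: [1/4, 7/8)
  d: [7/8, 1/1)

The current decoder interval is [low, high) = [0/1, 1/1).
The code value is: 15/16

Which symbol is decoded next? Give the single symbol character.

Interval width = high − low = 1/1 − 0/1 = 1/1
Scaled code = (code − low) / width = (15/16 − 0/1) / 1/1 = 15/16
  c: [0/1, 1/4) 
  e: [1/4, 7/8) 
  d: [7/8, 1/1) ← scaled code falls here ✓

Answer: d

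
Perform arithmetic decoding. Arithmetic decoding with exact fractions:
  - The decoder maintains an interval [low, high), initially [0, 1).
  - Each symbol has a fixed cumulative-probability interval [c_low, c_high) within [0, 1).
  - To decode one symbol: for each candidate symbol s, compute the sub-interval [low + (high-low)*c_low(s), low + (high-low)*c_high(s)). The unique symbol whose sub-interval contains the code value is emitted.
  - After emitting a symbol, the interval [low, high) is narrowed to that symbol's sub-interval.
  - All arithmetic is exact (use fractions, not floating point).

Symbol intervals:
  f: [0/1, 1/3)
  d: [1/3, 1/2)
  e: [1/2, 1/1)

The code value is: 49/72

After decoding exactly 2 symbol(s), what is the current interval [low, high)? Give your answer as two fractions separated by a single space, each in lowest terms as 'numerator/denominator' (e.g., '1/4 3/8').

Step 1: interval [0/1, 1/1), width = 1/1 - 0/1 = 1/1
  'f': [0/1 + 1/1*0/1, 0/1 + 1/1*1/3) = [0/1, 1/3)
  'd': [0/1 + 1/1*1/3, 0/1 + 1/1*1/2) = [1/3, 1/2)
  'e': [0/1 + 1/1*1/2, 0/1 + 1/1*1/1) = [1/2, 1/1) <- contains code 49/72
  emit 'e', narrow to [1/2, 1/1)
Step 2: interval [1/2, 1/1), width = 1/1 - 1/2 = 1/2
  'f': [1/2 + 1/2*0/1, 1/2 + 1/2*1/3) = [1/2, 2/3)
  'd': [1/2 + 1/2*1/3, 1/2 + 1/2*1/2) = [2/3, 3/4) <- contains code 49/72
  'e': [1/2 + 1/2*1/2, 1/2 + 1/2*1/1) = [3/4, 1/1)
  emit 'd', narrow to [2/3, 3/4)

Answer: 2/3 3/4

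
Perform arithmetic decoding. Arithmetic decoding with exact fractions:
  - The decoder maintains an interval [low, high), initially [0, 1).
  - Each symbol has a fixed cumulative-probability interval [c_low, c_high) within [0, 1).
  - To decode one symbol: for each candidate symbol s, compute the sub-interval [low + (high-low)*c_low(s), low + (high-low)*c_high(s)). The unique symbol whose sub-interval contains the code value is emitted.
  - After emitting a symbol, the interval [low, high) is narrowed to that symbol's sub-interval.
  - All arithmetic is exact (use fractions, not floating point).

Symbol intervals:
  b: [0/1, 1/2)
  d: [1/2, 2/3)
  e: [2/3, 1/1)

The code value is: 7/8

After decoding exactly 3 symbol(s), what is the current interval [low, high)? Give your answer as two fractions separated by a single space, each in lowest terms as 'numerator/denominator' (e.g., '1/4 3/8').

Answer: 47/54 8/9

Derivation:
Step 1: interval [0/1, 1/1), width = 1/1 - 0/1 = 1/1
  'b': [0/1 + 1/1*0/1, 0/1 + 1/1*1/2) = [0/1, 1/2)
  'd': [0/1 + 1/1*1/2, 0/1 + 1/1*2/3) = [1/2, 2/3)
  'e': [0/1 + 1/1*2/3, 0/1 + 1/1*1/1) = [2/3, 1/1) <- contains code 7/8
  emit 'e', narrow to [2/3, 1/1)
Step 2: interval [2/3, 1/1), width = 1/1 - 2/3 = 1/3
  'b': [2/3 + 1/3*0/1, 2/3 + 1/3*1/2) = [2/3, 5/6)
  'd': [2/3 + 1/3*1/2, 2/3 + 1/3*2/3) = [5/6, 8/9) <- contains code 7/8
  'e': [2/3 + 1/3*2/3, 2/3 + 1/3*1/1) = [8/9, 1/1)
  emit 'd', narrow to [5/6, 8/9)
Step 3: interval [5/6, 8/9), width = 8/9 - 5/6 = 1/18
  'b': [5/6 + 1/18*0/1, 5/6 + 1/18*1/2) = [5/6, 31/36)
  'd': [5/6 + 1/18*1/2, 5/6 + 1/18*2/3) = [31/36, 47/54)
  'e': [5/6 + 1/18*2/3, 5/6 + 1/18*1/1) = [47/54, 8/9) <- contains code 7/8
  emit 'e', narrow to [47/54, 8/9)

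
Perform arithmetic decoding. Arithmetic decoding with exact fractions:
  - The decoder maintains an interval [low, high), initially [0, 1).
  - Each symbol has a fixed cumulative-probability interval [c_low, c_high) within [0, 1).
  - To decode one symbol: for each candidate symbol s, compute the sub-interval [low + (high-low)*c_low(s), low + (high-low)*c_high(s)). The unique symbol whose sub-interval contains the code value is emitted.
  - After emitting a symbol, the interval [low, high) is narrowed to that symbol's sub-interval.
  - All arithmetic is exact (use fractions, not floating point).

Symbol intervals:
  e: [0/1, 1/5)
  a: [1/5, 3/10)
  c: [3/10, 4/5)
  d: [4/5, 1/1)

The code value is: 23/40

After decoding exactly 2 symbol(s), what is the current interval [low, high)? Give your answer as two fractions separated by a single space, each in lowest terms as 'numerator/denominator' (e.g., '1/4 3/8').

Step 1: interval [0/1, 1/1), width = 1/1 - 0/1 = 1/1
  'e': [0/1 + 1/1*0/1, 0/1 + 1/1*1/5) = [0/1, 1/5)
  'a': [0/1 + 1/1*1/5, 0/1 + 1/1*3/10) = [1/5, 3/10)
  'c': [0/1 + 1/1*3/10, 0/1 + 1/1*4/5) = [3/10, 4/5) <- contains code 23/40
  'd': [0/1 + 1/1*4/5, 0/1 + 1/1*1/1) = [4/5, 1/1)
  emit 'c', narrow to [3/10, 4/5)
Step 2: interval [3/10, 4/5), width = 4/5 - 3/10 = 1/2
  'e': [3/10 + 1/2*0/1, 3/10 + 1/2*1/5) = [3/10, 2/5)
  'a': [3/10 + 1/2*1/5, 3/10 + 1/2*3/10) = [2/5, 9/20)
  'c': [3/10 + 1/2*3/10, 3/10 + 1/2*4/5) = [9/20, 7/10) <- contains code 23/40
  'd': [3/10 + 1/2*4/5, 3/10 + 1/2*1/1) = [7/10, 4/5)
  emit 'c', narrow to [9/20, 7/10)

Answer: 9/20 7/10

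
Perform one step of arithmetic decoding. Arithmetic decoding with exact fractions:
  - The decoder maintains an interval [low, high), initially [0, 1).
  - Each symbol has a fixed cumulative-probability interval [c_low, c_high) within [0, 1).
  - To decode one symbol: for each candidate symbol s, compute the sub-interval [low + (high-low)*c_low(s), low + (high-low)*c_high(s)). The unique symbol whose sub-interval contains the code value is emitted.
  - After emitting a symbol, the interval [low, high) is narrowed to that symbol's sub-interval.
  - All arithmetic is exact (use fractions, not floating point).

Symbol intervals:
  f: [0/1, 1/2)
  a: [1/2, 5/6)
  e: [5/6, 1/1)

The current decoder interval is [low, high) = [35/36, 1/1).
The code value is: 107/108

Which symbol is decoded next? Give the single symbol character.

Answer: a

Derivation:
Interval width = high − low = 1/1 − 35/36 = 1/36
Scaled code = (code − low) / width = (107/108 − 35/36) / 1/36 = 2/3
  f: [0/1, 1/2) 
  a: [1/2, 5/6) ← scaled code falls here ✓
  e: [5/6, 1/1) 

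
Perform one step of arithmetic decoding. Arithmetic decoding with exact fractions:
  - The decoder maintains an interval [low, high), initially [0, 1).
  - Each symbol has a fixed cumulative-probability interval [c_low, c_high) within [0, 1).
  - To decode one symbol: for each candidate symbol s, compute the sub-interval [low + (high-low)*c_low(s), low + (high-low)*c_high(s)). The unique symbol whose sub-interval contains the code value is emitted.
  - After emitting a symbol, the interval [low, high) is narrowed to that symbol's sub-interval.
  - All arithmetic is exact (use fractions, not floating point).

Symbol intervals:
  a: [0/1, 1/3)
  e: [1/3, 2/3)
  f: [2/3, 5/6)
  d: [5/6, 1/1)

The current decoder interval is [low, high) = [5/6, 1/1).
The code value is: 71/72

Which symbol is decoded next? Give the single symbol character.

Interval width = high − low = 1/1 − 5/6 = 1/6
Scaled code = (code − low) / width = (71/72 − 5/6) / 1/6 = 11/12
  a: [0/1, 1/3) 
  e: [1/3, 2/3) 
  f: [2/3, 5/6) 
  d: [5/6, 1/1) ← scaled code falls here ✓

Answer: d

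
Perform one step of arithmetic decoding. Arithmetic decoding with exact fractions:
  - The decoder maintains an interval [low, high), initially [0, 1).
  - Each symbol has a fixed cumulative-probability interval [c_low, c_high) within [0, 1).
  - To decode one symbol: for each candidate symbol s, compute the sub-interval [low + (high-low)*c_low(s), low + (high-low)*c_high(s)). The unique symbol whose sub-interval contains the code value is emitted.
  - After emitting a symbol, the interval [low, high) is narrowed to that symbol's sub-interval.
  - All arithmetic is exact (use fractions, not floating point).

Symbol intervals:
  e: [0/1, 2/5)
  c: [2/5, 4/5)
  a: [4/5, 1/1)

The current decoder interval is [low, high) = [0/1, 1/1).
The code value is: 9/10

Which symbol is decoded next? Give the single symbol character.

Answer: a

Derivation:
Interval width = high − low = 1/1 − 0/1 = 1/1
Scaled code = (code − low) / width = (9/10 − 0/1) / 1/1 = 9/10
  e: [0/1, 2/5) 
  c: [2/5, 4/5) 
  a: [4/5, 1/1) ← scaled code falls here ✓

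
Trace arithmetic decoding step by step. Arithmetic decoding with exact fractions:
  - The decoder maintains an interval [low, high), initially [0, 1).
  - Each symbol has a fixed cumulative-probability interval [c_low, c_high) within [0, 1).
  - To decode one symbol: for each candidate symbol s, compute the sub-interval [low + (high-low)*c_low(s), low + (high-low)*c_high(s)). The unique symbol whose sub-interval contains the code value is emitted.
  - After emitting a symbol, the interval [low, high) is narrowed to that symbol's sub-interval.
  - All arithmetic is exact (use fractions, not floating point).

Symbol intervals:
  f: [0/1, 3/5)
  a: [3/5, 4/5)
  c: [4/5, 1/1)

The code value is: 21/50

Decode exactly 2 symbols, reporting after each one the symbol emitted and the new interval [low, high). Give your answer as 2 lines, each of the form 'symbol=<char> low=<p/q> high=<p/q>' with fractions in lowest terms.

Answer: symbol=f low=0/1 high=3/5
symbol=a low=9/25 high=12/25

Derivation:
Step 1: interval [0/1, 1/1), width = 1/1 - 0/1 = 1/1
  'f': [0/1 + 1/1*0/1, 0/1 + 1/1*3/5) = [0/1, 3/5) <- contains code 21/50
  'a': [0/1 + 1/1*3/5, 0/1 + 1/1*4/5) = [3/5, 4/5)
  'c': [0/1 + 1/1*4/5, 0/1 + 1/1*1/1) = [4/5, 1/1)
  emit 'f', narrow to [0/1, 3/5)
Step 2: interval [0/1, 3/5), width = 3/5 - 0/1 = 3/5
  'f': [0/1 + 3/5*0/1, 0/1 + 3/5*3/5) = [0/1, 9/25)
  'a': [0/1 + 3/5*3/5, 0/1 + 3/5*4/5) = [9/25, 12/25) <- contains code 21/50
  'c': [0/1 + 3/5*4/5, 0/1 + 3/5*1/1) = [12/25, 3/5)
  emit 'a', narrow to [9/25, 12/25)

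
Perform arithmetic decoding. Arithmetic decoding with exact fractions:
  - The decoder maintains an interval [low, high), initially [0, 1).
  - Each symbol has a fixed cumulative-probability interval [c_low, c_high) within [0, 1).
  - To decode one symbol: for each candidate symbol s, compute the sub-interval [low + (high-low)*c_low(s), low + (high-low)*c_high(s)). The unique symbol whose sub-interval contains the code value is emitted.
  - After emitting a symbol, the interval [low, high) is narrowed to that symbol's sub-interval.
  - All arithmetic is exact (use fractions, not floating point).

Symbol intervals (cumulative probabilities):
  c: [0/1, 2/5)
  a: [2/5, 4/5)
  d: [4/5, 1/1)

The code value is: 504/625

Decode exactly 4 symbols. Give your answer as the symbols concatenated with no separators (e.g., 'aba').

Step 1: interval [0/1, 1/1), width = 1/1 - 0/1 = 1/1
  'c': [0/1 + 1/1*0/1, 0/1 + 1/1*2/5) = [0/1, 2/5)
  'a': [0/1 + 1/1*2/5, 0/1 + 1/1*4/5) = [2/5, 4/5)
  'd': [0/1 + 1/1*4/5, 0/1 + 1/1*1/1) = [4/5, 1/1) <- contains code 504/625
  emit 'd', narrow to [4/5, 1/1)
Step 2: interval [4/5, 1/1), width = 1/1 - 4/5 = 1/5
  'c': [4/5 + 1/5*0/1, 4/5 + 1/5*2/5) = [4/5, 22/25) <- contains code 504/625
  'a': [4/5 + 1/5*2/5, 4/5 + 1/5*4/5) = [22/25, 24/25)
  'd': [4/5 + 1/5*4/5, 4/5 + 1/5*1/1) = [24/25, 1/1)
  emit 'c', narrow to [4/5, 22/25)
Step 3: interval [4/5, 22/25), width = 22/25 - 4/5 = 2/25
  'c': [4/5 + 2/25*0/1, 4/5 + 2/25*2/5) = [4/5, 104/125) <- contains code 504/625
  'a': [4/5 + 2/25*2/5, 4/5 + 2/25*4/5) = [104/125, 108/125)
  'd': [4/5 + 2/25*4/5, 4/5 + 2/25*1/1) = [108/125, 22/25)
  emit 'c', narrow to [4/5, 104/125)
Step 4: interval [4/5, 104/125), width = 104/125 - 4/5 = 4/125
  'c': [4/5 + 4/125*0/1, 4/5 + 4/125*2/5) = [4/5, 508/625) <- contains code 504/625
  'a': [4/5 + 4/125*2/5, 4/5 + 4/125*4/5) = [508/625, 516/625)
  'd': [4/5 + 4/125*4/5, 4/5 + 4/125*1/1) = [516/625, 104/125)
  emit 'c', narrow to [4/5, 508/625)

Answer: dccc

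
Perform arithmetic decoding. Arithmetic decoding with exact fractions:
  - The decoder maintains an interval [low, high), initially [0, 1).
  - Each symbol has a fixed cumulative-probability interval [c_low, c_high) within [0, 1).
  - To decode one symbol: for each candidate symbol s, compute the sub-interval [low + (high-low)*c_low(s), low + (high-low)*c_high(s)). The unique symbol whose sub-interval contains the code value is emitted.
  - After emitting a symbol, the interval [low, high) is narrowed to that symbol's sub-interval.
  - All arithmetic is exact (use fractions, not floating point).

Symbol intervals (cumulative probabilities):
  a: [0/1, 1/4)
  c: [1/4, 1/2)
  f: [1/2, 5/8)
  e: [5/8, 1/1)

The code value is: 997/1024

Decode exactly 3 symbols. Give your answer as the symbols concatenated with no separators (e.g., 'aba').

Answer: eee

Derivation:
Step 1: interval [0/1, 1/1), width = 1/1 - 0/1 = 1/1
  'a': [0/1 + 1/1*0/1, 0/1 + 1/1*1/4) = [0/1, 1/4)
  'c': [0/1 + 1/1*1/4, 0/1 + 1/1*1/2) = [1/4, 1/2)
  'f': [0/1 + 1/1*1/2, 0/1 + 1/1*5/8) = [1/2, 5/8)
  'e': [0/1 + 1/1*5/8, 0/1 + 1/1*1/1) = [5/8, 1/1) <- contains code 997/1024
  emit 'e', narrow to [5/8, 1/1)
Step 2: interval [5/8, 1/1), width = 1/1 - 5/8 = 3/8
  'a': [5/8 + 3/8*0/1, 5/8 + 3/8*1/4) = [5/8, 23/32)
  'c': [5/8 + 3/8*1/4, 5/8 + 3/8*1/2) = [23/32, 13/16)
  'f': [5/8 + 3/8*1/2, 5/8 + 3/8*5/8) = [13/16, 55/64)
  'e': [5/8 + 3/8*5/8, 5/8 + 3/8*1/1) = [55/64, 1/1) <- contains code 997/1024
  emit 'e', narrow to [55/64, 1/1)
Step 3: interval [55/64, 1/1), width = 1/1 - 55/64 = 9/64
  'a': [55/64 + 9/64*0/1, 55/64 + 9/64*1/4) = [55/64, 229/256)
  'c': [55/64 + 9/64*1/4, 55/64 + 9/64*1/2) = [229/256, 119/128)
  'f': [55/64 + 9/64*1/2, 55/64 + 9/64*5/8) = [119/128, 485/512)
  'e': [55/64 + 9/64*5/8, 55/64 + 9/64*1/1) = [485/512, 1/1) <- contains code 997/1024
  emit 'e', narrow to [485/512, 1/1)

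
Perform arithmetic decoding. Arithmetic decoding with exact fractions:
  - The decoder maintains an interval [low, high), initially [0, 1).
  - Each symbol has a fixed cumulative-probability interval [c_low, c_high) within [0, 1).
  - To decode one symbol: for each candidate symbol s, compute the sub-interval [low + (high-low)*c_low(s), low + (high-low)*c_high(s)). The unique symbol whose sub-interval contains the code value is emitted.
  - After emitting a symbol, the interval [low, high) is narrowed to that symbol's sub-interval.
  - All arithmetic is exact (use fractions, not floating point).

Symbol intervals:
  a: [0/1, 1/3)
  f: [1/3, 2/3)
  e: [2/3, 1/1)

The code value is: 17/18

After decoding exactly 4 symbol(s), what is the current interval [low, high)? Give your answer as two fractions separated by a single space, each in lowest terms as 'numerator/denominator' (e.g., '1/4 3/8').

Answer: 76/81 77/81

Derivation:
Step 1: interval [0/1, 1/1), width = 1/1 - 0/1 = 1/1
  'a': [0/1 + 1/1*0/1, 0/1 + 1/1*1/3) = [0/1, 1/3)
  'f': [0/1 + 1/1*1/3, 0/1 + 1/1*2/3) = [1/3, 2/3)
  'e': [0/1 + 1/1*2/3, 0/1 + 1/1*1/1) = [2/3, 1/1) <- contains code 17/18
  emit 'e', narrow to [2/3, 1/1)
Step 2: interval [2/3, 1/1), width = 1/1 - 2/3 = 1/3
  'a': [2/3 + 1/3*0/1, 2/3 + 1/3*1/3) = [2/3, 7/9)
  'f': [2/3 + 1/3*1/3, 2/3 + 1/3*2/3) = [7/9, 8/9)
  'e': [2/3 + 1/3*2/3, 2/3 + 1/3*1/1) = [8/9, 1/1) <- contains code 17/18
  emit 'e', narrow to [8/9, 1/1)
Step 3: interval [8/9, 1/1), width = 1/1 - 8/9 = 1/9
  'a': [8/9 + 1/9*0/1, 8/9 + 1/9*1/3) = [8/9, 25/27)
  'f': [8/9 + 1/9*1/3, 8/9 + 1/9*2/3) = [25/27, 26/27) <- contains code 17/18
  'e': [8/9 + 1/9*2/3, 8/9 + 1/9*1/1) = [26/27, 1/1)
  emit 'f', narrow to [25/27, 26/27)
Step 4: interval [25/27, 26/27), width = 26/27 - 25/27 = 1/27
  'a': [25/27 + 1/27*0/1, 25/27 + 1/27*1/3) = [25/27, 76/81)
  'f': [25/27 + 1/27*1/3, 25/27 + 1/27*2/3) = [76/81, 77/81) <- contains code 17/18
  'e': [25/27 + 1/27*2/3, 25/27 + 1/27*1/1) = [77/81, 26/27)
  emit 'f', narrow to [76/81, 77/81)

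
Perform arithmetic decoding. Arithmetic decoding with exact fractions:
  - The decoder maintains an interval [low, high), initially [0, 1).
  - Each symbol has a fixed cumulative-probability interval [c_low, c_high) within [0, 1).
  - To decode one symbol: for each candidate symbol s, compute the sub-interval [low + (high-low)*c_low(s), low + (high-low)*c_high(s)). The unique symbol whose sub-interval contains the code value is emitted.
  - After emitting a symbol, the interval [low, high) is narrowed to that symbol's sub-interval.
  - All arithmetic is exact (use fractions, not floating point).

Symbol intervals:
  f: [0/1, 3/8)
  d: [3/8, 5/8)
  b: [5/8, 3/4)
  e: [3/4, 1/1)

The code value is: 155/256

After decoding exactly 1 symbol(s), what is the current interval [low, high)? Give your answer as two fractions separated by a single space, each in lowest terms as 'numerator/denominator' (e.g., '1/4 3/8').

Answer: 3/8 5/8

Derivation:
Step 1: interval [0/1, 1/1), width = 1/1 - 0/1 = 1/1
  'f': [0/1 + 1/1*0/1, 0/1 + 1/1*3/8) = [0/1, 3/8)
  'd': [0/1 + 1/1*3/8, 0/1 + 1/1*5/8) = [3/8, 5/8) <- contains code 155/256
  'b': [0/1 + 1/1*5/8, 0/1 + 1/1*3/4) = [5/8, 3/4)
  'e': [0/1 + 1/1*3/4, 0/1 + 1/1*1/1) = [3/4, 1/1)
  emit 'd', narrow to [3/8, 5/8)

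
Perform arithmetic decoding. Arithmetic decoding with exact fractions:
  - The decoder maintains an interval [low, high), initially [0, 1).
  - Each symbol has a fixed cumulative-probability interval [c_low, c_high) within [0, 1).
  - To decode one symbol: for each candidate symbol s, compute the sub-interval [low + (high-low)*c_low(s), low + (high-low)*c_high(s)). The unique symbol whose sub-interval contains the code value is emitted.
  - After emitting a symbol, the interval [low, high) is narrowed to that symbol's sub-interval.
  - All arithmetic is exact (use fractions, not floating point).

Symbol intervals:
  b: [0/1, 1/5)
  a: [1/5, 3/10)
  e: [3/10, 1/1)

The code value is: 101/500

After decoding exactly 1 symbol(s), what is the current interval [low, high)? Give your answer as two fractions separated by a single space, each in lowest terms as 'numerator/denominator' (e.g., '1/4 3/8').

Step 1: interval [0/1, 1/1), width = 1/1 - 0/1 = 1/1
  'b': [0/1 + 1/1*0/1, 0/1 + 1/1*1/5) = [0/1, 1/5)
  'a': [0/1 + 1/1*1/5, 0/1 + 1/1*3/10) = [1/5, 3/10) <- contains code 101/500
  'e': [0/1 + 1/1*3/10, 0/1 + 1/1*1/1) = [3/10, 1/1)
  emit 'a', narrow to [1/5, 3/10)

Answer: 1/5 3/10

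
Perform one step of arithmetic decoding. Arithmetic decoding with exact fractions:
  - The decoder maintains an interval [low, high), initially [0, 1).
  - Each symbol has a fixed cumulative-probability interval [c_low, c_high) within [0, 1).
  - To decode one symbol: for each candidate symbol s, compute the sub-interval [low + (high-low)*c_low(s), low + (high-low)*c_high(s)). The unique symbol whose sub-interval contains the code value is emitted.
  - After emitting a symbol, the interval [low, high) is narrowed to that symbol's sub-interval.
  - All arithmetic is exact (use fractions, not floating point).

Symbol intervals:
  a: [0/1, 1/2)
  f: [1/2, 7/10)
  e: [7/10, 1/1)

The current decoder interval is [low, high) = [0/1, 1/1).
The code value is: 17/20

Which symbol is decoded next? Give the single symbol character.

Answer: e

Derivation:
Interval width = high − low = 1/1 − 0/1 = 1/1
Scaled code = (code − low) / width = (17/20 − 0/1) / 1/1 = 17/20
  a: [0/1, 1/2) 
  f: [1/2, 7/10) 
  e: [7/10, 1/1) ← scaled code falls here ✓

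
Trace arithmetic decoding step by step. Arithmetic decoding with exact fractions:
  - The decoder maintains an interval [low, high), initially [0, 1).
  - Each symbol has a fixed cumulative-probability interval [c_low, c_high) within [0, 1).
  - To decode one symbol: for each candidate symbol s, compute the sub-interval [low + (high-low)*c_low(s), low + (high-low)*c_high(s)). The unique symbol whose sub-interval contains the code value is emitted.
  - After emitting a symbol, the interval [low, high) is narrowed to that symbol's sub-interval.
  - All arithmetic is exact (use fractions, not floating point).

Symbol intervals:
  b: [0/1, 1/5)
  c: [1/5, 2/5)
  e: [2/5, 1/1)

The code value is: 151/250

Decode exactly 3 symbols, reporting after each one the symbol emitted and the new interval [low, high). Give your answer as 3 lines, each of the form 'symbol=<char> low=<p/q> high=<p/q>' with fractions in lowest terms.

Answer: symbol=e low=2/5 high=1/1
symbol=c low=13/25 high=16/25
symbol=e low=71/125 high=16/25

Derivation:
Step 1: interval [0/1, 1/1), width = 1/1 - 0/1 = 1/1
  'b': [0/1 + 1/1*0/1, 0/1 + 1/1*1/5) = [0/1, 1/5)
  'c': [0/1 + 1/1*1/5, 0/1 + 1/1*2/5) = [1/5, 2/5)
  'e': [0/1 + 1/1*2/5, 0/1 + 1/1*1/1) = [2/5, 1/1) <- contains code 151/250
  emit 'e', narrow to [2/5, 1/1)
Step 2: interval [2/5, 1/1), width = 1/1 - 2/5 = 3/5
  'b': [2/5 + 3/5*0/1, 2/5 + 3/5*1/5) = [2/5, 13/25)
  'c': [2/5 + 3/5*1/5, 2/5 + 3/5*2/5) = [13/25, 16/25) <- contains code 151/250
  'e': [2/5 + 3/5*2/5, 2/5 + 3/5*1/1) = [16/25, 1/1)
  emit 'c', narrow to [13/25, 16/25)
Step 3: interval [13/25, 16/25), width = 16/25 - 13/25 = 3/25
  'b': [13/25 + 3/25*0/1, 13/25 + 3/25*1/5) = [13/25, 68/125)
  'c': [13/25 + 3/25*1/5, 13/25 + 3/25*2/5) = [68/125, 71/125)
  'e': [13/25 + 3/25*2/5, 13/25 + 3/25*1/1) = [71/125, 16/25) <- contains code 151/250
  emit 'e', narrow to [71/125, 16/25)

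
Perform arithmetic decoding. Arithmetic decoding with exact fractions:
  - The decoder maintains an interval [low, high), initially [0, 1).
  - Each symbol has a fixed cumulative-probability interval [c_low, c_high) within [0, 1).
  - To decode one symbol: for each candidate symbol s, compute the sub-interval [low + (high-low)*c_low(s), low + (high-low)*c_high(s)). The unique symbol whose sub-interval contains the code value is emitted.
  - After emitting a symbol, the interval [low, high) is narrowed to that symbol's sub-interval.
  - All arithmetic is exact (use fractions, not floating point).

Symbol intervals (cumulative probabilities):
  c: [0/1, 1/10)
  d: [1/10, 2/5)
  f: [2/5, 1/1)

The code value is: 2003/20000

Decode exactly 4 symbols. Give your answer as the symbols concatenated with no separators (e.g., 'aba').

Answer: dccc

Derivation:
Step 1: interval [0/1, 1/1), width = 1/1 - 0/1 = 1/1
  'c': [0/1 + 1/1*0/1, 0/1 + 1/1*1/10) = [0/1, 1/10)
  'd': [0/1 + 1/1*1/10, 0/1 + 1/1*2/5) = [1/10, 2/5) <- contains code 2003/20000
  'f': [0/1 + 1/1*2/5, 0/1 + 1/1*1/1) = [2/5, 1/1)
  emit 'd', narrow to [1/10, 2/5)
Step 2: interval [1/10, 2/5), width = 2/5 - 1/10 = 3/10
  'c': [1/10 + 3/10*0/1, 1/10 + 3/10*1/10) = [1/10, 13/100) <- contains code 2003/20000
  'd': [1/10 + 3/10*1/10, 1/10 + 3/10*2/5) = [13/100, 11/50)
  'f': [1/10 + 3/10*2/5, 1/10 + 3/10*1/1) = [11/50, 2/5)
  emit 'c', narrow to [1/10, 13/100)
Step 3: interval [1/10, 13/100), width = 13/100 - 1/10 = 3/100
  'c': [1/10 + 3/100*0/1, 1/10 + 3/100*1/10) = [1/10, 103/1000) <- contains code 2003/20000
  'd': [1/10 + 3/100*1/10, 1/10 + 3/100*2/5) = [103/1000, 14/125)
  'f': [1/10 + 3/100*2/5, 1/10 + 3/100*1/1) = [14/125, 13/100)
  emit 'c', narrow to [1/10, 103/1000)
Step 4: interval [1/10, 103/1000), width = 103/1000 - 1/10 = 3/1000
  'c': [1/10 + 3/1000*0/1, 1/10 + 3/1000*1/10) = [1/10, 1003/10000) <- contains code 2003/20000
  'd': [1/10 + 3/1000*1/10, 1/10 + 3/1000*2/5) = [1003/10000, 253/2500)
  'f': [1/10 + 3/1000*2/5, 1/10 + 3/1000*1/1) = [253/2500, 103/1000)
  emit 'c', narrow to [1/10, 1003/10000)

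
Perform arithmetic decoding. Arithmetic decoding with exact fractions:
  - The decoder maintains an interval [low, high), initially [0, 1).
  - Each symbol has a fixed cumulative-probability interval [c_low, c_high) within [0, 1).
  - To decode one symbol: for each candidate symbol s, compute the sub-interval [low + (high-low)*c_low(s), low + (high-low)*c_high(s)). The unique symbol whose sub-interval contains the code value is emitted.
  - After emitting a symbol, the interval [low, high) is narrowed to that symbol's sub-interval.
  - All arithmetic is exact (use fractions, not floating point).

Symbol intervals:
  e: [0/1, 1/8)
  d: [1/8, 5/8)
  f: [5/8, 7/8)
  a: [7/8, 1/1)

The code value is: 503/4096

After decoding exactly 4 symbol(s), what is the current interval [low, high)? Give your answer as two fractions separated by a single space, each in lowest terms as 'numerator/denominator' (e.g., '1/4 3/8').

Answer: 251/2048 63/512

Derivation:
Step 1: interval [0/1, 1/1), width = 1/1 - 0/1 = 1/1
  'e': [0/1 + 1/1*0/1, 0/1 + 1/1*1/8) = [0/1, 1/8) <- contains code 503/4096
  'd': [0/1 + 1/1*1/8, 0/1 + 1/1*5/8) = [1/8, 5/8)
  'f': [0/1 + 1/1*5/8, 0/1 + 1/1*7/8) = [5/8, 7/8)
  'a': [0/1 + 1/1*7/8, 0/1 + 1/1*1/1) = [7/8, 1/1)
  emit 'e', narrow to [0/1, 1/8)
Step 2: interval [0/1, 1/8), width = 1/8 - 0/1 = 1/8
  'e': [0/1 + 1/8*0/1, 0/1 + 1/8*1/8) = [0/1, 1/64)
  'd': [0/1 + 1/8*1/8, 0/1 + 1/8*5/8) = [1/64, 5/64)
  'f': [0/1 + 1/8*5/8, 0/1 + 1/8*7/8) = [5/64, 7/64)
  'a': [0/1 + 1/8*7/8, 0/1 + 1/8*1/1) = [7/64, 1/8) <- contains code 503/4096
  emit 'a', narrow to [7/64, 1/8)
Step 3: interval [7/64, 1/8), width = 1/8 - 7/64 = 1/64
  'e': [7/64 + 1/64*0/1, 7/64 + 1/64*1/8) = [7/64, 57/512)
  'd': [7/64 + 1/64*1/8, 7/64 + 1/64*5/8) = [57/512, 61/512)
  'f': [7/64 + 1/64*5/8, 7/64 + 1/64*7/8) = [61/512, 63/512) <- contains code 503/4096
  'a': [7/64 + 1/64*7/8, 7/64 + 1/64*1/1) = [63/512, 1/8)
  emit 'f', narrow to [61/512, 63/512)
Step 4: interval [61/512, 63/512), width = 63/512 - 61/512 = 1/256
  'e': [61/512 + 1/256*0/1, 61/512 + 1/256*1/8) = [61/512, 245/2048)
  'd': [61/512 + 1/256*1/8, 61/512 + 1/256*5/8) = [245/2048, 249/2048)
  'f': [61/512 + 1/256*5/8, 61/512 + 1/256*7/8) = [249/2048, 251/2048)
  'a': [61/512 + 1/256*7/8, 61/512 + 1/256*1/1) = [251/2048, 63/512) <- contains code 503/4096
  emit 'a', narrow to [251/2048, 63/512)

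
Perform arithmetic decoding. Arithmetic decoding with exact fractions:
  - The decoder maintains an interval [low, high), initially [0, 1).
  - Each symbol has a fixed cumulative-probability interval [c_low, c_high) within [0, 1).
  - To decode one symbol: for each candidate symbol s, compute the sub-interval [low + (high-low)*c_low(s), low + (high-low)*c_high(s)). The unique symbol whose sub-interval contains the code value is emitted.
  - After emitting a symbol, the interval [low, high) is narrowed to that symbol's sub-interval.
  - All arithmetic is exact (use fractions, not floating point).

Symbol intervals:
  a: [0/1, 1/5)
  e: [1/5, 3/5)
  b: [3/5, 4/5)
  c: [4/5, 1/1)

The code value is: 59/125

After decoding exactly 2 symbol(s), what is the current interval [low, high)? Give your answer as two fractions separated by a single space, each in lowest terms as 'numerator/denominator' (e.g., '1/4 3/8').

Step 1: interval [0/1, 1/1), width = 1/1 - 0/1 = 1/1
  'a': [0/1 + 1/1*0/1, 0/1 + 1/1*1/5) = [0/1, 1/5)
  'e': [0/1 + 1/1*1/5, 0/1 + 1/1*3/5) = [1/5, 3/5) <- contains code 59/125
  'b': [0/1 + 1/1*3/5, 0/1 + 1/1*4/5) = [3/5, 4/5)
  'c': [0/1 + 1/1*4/5, 0/1 + 1/1*1/1) = [4/5, 1/1)
  emit 'e', narrow to [1/5, 3/5)
Step 2: interval [1/5, 3/5), width = 3/5 - 1/5 = 2/5
  'a': [1/5 + 2/5*0/1, 1/5 + 2/5*1/5) = [1/5, 7/25)
  'e': [1/5 + 2/5*1/5, 1/5 + 2/5*3/5) = [7/25, 11/25)
  'b': [1/5 + 2/5*3/5, 1/5 + 2/5*4/5) = [11/25, 13/25) <- contains code 59/125
  'c': [1/5 + 2/5*4/5, 1/5 + 2/5*1/1) = [13/25, 3/5)
  emit 'b', narrow to [11/25, 13/25)

Answer: 11/25 13/25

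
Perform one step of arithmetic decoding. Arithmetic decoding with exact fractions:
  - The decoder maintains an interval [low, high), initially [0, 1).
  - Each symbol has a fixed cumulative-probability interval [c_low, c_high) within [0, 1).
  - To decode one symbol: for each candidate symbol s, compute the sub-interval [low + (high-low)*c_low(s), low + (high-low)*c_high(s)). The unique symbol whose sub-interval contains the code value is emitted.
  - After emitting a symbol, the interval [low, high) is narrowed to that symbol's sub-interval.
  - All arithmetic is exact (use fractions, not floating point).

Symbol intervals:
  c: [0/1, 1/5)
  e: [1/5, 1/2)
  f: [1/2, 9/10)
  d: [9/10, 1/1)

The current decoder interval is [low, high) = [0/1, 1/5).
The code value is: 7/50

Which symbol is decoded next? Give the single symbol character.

Interval width = high − low = 1/5 − 0/1 = 1/5
Scaled code = (code − low) / width = (7/50 − 0/1) / 1/5 = 7/10
  c: [0/1, 1/5) 
  e: [1/5, 1/2) 
  f: [1/2, 9/10) ← scaled code falls here ✓
  d: [9/10, 1/1) 

Answer: f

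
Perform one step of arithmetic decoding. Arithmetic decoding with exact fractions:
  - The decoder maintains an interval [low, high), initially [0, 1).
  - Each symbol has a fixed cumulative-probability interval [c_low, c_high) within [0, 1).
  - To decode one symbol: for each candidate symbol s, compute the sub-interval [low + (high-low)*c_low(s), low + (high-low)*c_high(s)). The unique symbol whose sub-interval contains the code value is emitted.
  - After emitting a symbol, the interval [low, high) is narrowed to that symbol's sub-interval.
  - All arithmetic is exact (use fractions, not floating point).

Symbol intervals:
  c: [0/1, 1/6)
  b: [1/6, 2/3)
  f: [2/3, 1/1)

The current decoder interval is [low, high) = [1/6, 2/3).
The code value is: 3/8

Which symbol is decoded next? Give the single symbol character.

Interval width = high − low = 2/3 − 1/6 = 1/2
Scaled code = (code − low) / width = (3/8 − 1/6) / 1/2 = 5/12
  c: [0/1, 1/6) 
  b: [1/6, 2/3) ← scaled code falls here ✓
  f: [2/3, 1/1) 

Answer: b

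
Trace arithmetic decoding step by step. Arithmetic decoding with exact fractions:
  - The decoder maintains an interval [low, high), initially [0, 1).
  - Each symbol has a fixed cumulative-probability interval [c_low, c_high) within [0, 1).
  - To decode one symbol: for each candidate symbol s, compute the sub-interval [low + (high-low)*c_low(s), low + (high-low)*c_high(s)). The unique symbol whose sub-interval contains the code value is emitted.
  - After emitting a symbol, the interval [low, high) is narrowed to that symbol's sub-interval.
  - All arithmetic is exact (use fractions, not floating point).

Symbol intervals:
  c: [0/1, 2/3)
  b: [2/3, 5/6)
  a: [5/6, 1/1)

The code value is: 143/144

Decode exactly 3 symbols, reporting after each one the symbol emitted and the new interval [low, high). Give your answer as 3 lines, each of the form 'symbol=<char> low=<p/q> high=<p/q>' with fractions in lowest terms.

Answer: symbol=a low=5/6 high=1/1
symbol=a low=35/36 high=1/1
symbol=b low=107/108 high=215/216

Derivation:
Step 1: interval [0/1, 1/1), width = 1/1 - 0/1 = 1/1
  'c': [0/1 + 1/1*0/1, 0/1 + 1/1*2/3) = [0/1, 2/3)
  'b': [0/1 + 1/1*2/3, 0/1 + 1/1*5/6) = [2/3, 5/6)
  'a': [0/1 + 1/1*5/6, 0/1 + 1/1*1/1) = [5/6, 1/1) <- contains code 143/144
  emit 'a', narrow to [5/6, 1/1)
Step 2: interval [5/6, 1/1), width = 1/1 - 5/6 = 1/6
  'c': [5/6 + 1/6*0/1, 5/6 + 1/6*2/3) = [5/6, 17/18)
  'b': [5/6 + 1/6*2/3, 5/6 + 1/6*5/6) = [17/18, 35/36)
  'a': [5/6 + 1/6*5/6, 5/6 + 1/6*1/1) = [35/36, 1/1) <- contains code 143/144
  emit 'a', narrow to [35/36, 1/1)
Step 3: interval [35/36, 1/1), width = 1/1 - 35/36 = 1/36
  'c': [35/36 + 1/36*0/1, 35/36 + 1/36*2/3) = [35/36, 107/108)
  'b': [35/36 + 1/36*2/3, 35/36 + 1/36*5/6) = [107/108, 215/216) <- contains code 143/144
  'a': [35/36 + 1/36*5/6, 35/36 + 1/36*1/1) = [215/216, 1/1)
  emit 'b', narrow to [107/108, 215/216)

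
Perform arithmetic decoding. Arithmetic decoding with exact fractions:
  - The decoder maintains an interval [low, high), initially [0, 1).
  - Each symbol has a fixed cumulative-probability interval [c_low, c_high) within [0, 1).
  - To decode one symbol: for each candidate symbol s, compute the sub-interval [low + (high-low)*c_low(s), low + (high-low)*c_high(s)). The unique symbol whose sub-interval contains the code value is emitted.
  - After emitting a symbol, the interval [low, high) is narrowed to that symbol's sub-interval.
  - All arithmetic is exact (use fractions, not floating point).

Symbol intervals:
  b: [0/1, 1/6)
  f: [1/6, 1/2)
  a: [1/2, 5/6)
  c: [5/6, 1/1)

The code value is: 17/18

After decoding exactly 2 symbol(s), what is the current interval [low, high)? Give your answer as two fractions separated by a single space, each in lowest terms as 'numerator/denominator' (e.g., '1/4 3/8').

Answer: 11/12 35/36

Derivation:
Step 1: interval [0/1, 1/1), width = 1/1 - 0/1 = 1/1
  'b': [0/1 + 1/1*0/1, 0/1 + 1/1*1/6) = [0/1, 1/6)
  'f': [0/1 + 1/1*1/6, 0/1 + 1/1*1/2) = [1/6, 1/2)
  'a': [0/1 + 1/1*1/2, 0/1 + 1/1*5/6) = [1/2, 5/6)
  'c': [0/1 + 1/1*5/6, 0/1 + 1/1*1/1) = [5/6, 1/1) <- contains code 17/18
  emit 'c', narrow to [5/6, 1/1)
Step 2: interval [5/6, 1/1), width = 1/1 - 5/6 = 1/6
  'b': [5/6 + 1/6*0/1, 5/6 + 1/6*1/6) = [5/6, 31/36)
  'f': [5/6 + 1/6*1/6, 5/6 + 1/6*1/2) = [31/36, 11/12)
  'a': [5/6 + 1/6*1/2, 5/6 + 1/6*5/6) = [11/12, 35/36) <- contains code 17/18
  'c': [5/6 + 1/6*5/6, 5/6 + 1/6*1/1) = [35/36, 1/1)
  emit 'a', narrow to [11/12, 35/36)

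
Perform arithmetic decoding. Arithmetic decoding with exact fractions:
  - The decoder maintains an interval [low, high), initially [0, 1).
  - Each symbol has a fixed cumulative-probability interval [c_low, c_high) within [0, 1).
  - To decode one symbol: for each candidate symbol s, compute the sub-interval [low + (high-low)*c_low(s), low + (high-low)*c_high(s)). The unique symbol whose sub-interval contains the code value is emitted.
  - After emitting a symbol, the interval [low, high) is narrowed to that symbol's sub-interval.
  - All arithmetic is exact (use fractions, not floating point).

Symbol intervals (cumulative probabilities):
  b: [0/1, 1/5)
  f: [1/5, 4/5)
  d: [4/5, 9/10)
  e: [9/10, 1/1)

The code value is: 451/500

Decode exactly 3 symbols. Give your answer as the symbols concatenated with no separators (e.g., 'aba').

Answer: ebb

Derivation:
Step 1: interval [0/1, 1/1), width = 1/1 - 0/1 = 1/1
  'b': [0/1 + 1/1*0/1, 0/1 + 1/1*1/5) = [0/1, 1/5)
  'f': [0/1 + 1/1*1/5, 0/1 + 1/1*4/5) = [1/5, 4/5)
  'd': [0/1 + 1/1*4/5, 0/1 + 1/1*9/10) = [4/5, 9/10)
  'e': [0/1 + 1/1*9/10, 0/1 + 1/1*1/1) = [9/10, 1/1) <- contains code 451/500
  emit 'e', narrow to [9/10, 1/1)
Step 2: interval [9/10, 1/1), width = 1/1 - 9/10 = 1/10
  'b': [9/10 + 1/10*0/1, 9/10 + 1/10*1/5) = [9/10, 23/25) <- contains code 451/500
  'f': [9/10 + 1/10*1/5, 9/10 + 1/10*4/5) = [23/25, 49/50)
  'd': [9/10 + 1/10*4/5, 9/10 + 1/10*9/10) = [49/50, 99/100)
  'e': [9/10 + 1/10*9/10, 9/10 + 1/10*1/1) = [99/100, 1/1)
  emit 'b', narrow to [9/10, 23/25)
Step 3: interval [9/10, 23/25), width = 23/25 - 9/10 = 1/50
  'b': [9/10 + 1/50*0/1, 9/10 + 1/50*1/5) = [9/10, 113/125) <- contains code 451/500
  'f': [9/10 + 1/50*1/5, 9/10 + 1/50*4/5) = [113/125, 229/250)
  'd': [9/10 + 1/50*4/5, 9/10 + 1/50*9/10) = [229/250, 459/500)
  'e': [9/10 + 1/50*9/10, 9/10 + 1/50*1/1) = [459/500, 23/25)
  emit 'b', narrow to [9/10, 113/125)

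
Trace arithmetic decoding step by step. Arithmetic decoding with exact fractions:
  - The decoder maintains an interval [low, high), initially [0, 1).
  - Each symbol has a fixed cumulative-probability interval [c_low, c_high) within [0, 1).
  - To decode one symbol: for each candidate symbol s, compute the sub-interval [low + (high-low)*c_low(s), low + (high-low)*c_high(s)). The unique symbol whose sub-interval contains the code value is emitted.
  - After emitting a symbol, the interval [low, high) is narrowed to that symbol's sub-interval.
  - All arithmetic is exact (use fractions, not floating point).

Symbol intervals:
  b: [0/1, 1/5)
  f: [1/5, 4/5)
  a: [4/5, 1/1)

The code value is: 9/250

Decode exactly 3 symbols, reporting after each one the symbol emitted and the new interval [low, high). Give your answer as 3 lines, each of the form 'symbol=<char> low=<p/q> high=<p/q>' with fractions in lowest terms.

Step 1: interval [0/1, 1/1), width = 1/1 - 0/1 = 1/1
  'b': [0/1 + 1/1*0/1, 0/1 + 1/1*1/5) = [0/1, 1/5) <- contains code 9/250
  'f': [0/1 + 1/1*1/5, 0/1 + 1/1*4/5) = [1/5, 4/5)
  'a': [0/1 + 1/1*4/5, 0/1 + 1/1*1/1) = [4/5, 1/1)
  emit 'b', narrow to [0/1, 1/5)
Step 2: interval [0/1, 1/5), width = 1/5 - 0/1 = 1/5
  'b': [0/1 + 1/5*0/1, 0/1 + 1/5*1/5) = [0/1, 1/25) <- contains code 9/250
  'f': [0/1 + 1/5*1/5, 0/1 + 1/5*4/5) = [1/25, 4/25)
  'a': [0/1 + 1/5*4/5, 0/1 + 1/5*1/1) = [4/25, 1/5)
  emit 'b', narrow to [0/1, 1/25)
Step 3: interval [0/1, 1/25), width = 1/25 - 0/1 = 1/25
  'b': [0/1 + 1/25*0/1, 0/1 + 1/25*1/5) = [0/1, 1/125)
  'f': [0/1 + 1/25*1/5, 0/1 + 1/25*4/5) = [1/125, 4/125)
  'a': [0/1 + 1/25*4/5, 0/1 + 1/25*1/1) = [4/125, 1/25) <- contains code 9/250
  emit 'a', narrow to [4/125, 1/25)

Answer: symbol=b low=0/1 high=1/5
symbol=b low=0/1 high=1/25
symbol=a low=4/125 high=1/25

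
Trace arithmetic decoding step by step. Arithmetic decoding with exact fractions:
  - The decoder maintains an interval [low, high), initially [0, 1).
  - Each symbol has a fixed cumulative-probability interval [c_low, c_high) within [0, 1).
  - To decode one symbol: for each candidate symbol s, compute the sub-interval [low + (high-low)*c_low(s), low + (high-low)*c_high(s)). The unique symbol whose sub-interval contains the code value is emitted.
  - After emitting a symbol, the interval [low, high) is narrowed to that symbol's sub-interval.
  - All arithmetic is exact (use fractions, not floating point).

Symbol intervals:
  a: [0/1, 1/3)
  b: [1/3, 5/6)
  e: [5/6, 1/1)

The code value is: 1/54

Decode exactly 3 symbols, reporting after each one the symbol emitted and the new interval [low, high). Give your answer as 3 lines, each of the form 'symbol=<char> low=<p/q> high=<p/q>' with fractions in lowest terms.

Step 1: interval [0/1, 1/1), width = 1/1 - 0/1 = 1/1
  'a': [0/1 + 1/1*0/1, 0/1 + 1/1*1/3) = [0/1, 1/3) <- contains code 1/54
  'b': [0/1 + 1/1*1/3, 0/1 + 1/1*5/6) = [1/3, 5/6)
  'e': [0/1 + 1/1*5/6, 0/1 + 1/1*1/1) = [5/6, 1/1)
  emit 'a', narrow to [0/1, 1/3)
Step 2: interval [0/1, 1/3), width = 1/3 - 0/1 = 1/3
  'a': [0/1 + 1/3*0/1, 0/1 + 1/3*1/3) = [0/1, 1/9) <- contains code 1/54
  'b': [0/1 + 1/3*1/3, 0/1 + 1/3*5/6) = [1/9, 5/18)
  'e': [0/1 + 1/3*5/6, 0/1 + 1/3*1/1) = [5/18, 1/3)
  emit 'a', narrow to [0/1, 1/9)
Step 3: interval [0/1, 1/9), width = 1/9 - 0/1 = 1/9
  'a': [0/1 + 1/9*0/1, 0/1 + 1/9*1/3) = [0/1, 1/27) <- contains code 1/54
  'b': [0/1 + 1/9*1/3, 0/1 + 1/9*5/6) = [1/27, 5/54)
  'e': [0/1 + 1/9*5/6, 0/1 + 1/9*1/1) = [5/54, 1/9)
  emit 'a', narrow to [0/1, 1/27)

Answer: symbol=a low=0/1 high=1/3
symbol=a low=0/1 high=1/9
symbol=a low=0/1 high=1/27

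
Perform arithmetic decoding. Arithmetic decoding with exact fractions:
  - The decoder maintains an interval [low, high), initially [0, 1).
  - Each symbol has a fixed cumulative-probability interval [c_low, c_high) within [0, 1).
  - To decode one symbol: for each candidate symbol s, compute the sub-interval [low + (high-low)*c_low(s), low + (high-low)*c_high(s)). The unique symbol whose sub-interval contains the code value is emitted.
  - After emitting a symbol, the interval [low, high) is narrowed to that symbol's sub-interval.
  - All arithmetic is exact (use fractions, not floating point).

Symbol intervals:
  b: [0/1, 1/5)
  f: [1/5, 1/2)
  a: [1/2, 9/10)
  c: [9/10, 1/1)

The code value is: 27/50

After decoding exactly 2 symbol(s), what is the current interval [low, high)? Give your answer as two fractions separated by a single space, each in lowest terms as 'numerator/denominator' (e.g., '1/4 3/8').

Answer: 1/2 29/50

Derivation:
Step 1: interval [0/1, 1/1), width = 1/1 - 0/1 = 1/1
  'b': [0/1 + 1/1*0/1, 0/1 + 1/1*1/5) = [0/1, 1/5)
  'f': [0/1 + 1/1*1/5, 0/1 + 1/1*1/2) = [1/5, 1/2)
  'a': [0/1 + 1/1*1/2, 0/1 + 1/1*9/10) = [1/2, 9/10) <- contains code 27/50
  'c': [0/1 + 1/1*9/10, 0/1 + 1/1*1/1) = [9/10, 1/1)
  emit 'a', narrow to [1/2, 9/10)
Step 2: interval [1/2, 9/10), width = 9/10 - 1/2 = 2/5
  'b': [1/2 + 2/5*0/1, 1/2 + 2/5*1/5) = [1/2, 29/50) <- contains code 27/50
  'f': [1/2 + 2/5*1/5, 1/2 + 2/5*1/2) = [29/50, 7/10)
  'a': [1/2 + 2/5*1/2, 1/2 + 2/5*9/10) = [7/10, 43/50)
  'c': [1/2 + 2/5*9/10, 1/2 + 2/5*1/1) = [43/50, 9/10)
  emit 'b', narrow to [1/2, 29/50)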